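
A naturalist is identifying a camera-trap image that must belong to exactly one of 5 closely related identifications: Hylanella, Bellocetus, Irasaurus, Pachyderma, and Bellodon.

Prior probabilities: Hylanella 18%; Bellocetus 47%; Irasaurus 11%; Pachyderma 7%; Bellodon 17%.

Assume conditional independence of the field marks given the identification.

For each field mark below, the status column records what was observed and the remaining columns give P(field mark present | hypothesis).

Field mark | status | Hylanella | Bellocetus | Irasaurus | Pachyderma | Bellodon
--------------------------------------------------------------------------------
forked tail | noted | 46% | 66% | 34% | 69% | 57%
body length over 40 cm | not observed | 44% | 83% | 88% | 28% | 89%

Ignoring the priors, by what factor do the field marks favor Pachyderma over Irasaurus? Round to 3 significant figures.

12.2

Joint likelihood of the field mark pattern under each hypothesis (using 1 − P(present | H) for each absent field mark):
  Pachyderma: 0.69 × (1 − 0.28) = 0.4968
  Irasaurus: 0.34 × (1 − 0.88) = 0.0408
Bayes factor = 0.4968 / 0.0408 ≈ 12.2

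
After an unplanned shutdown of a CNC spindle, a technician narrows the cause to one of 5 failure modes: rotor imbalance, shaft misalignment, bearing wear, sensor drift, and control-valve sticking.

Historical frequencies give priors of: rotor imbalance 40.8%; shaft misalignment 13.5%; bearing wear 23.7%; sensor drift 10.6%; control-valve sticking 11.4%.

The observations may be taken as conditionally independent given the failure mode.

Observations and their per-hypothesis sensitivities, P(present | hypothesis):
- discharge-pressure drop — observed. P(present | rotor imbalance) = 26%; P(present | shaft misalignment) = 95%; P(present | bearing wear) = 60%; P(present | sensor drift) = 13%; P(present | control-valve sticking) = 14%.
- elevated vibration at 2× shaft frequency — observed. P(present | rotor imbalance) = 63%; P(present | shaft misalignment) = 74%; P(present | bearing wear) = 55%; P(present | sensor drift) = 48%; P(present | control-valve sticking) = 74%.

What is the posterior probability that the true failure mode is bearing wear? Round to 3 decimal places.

0.303

By Bayes' rule with conditional independence, the unnormalized weight for each hypothesis is prior × ∏ likelihoods:
  rotor imbalance: 0.408 × 0.26 × 0.63 = 0.06683
  shaft misalignment: 0.135 × 0.95 × 0.74 = 0.094905
  bearing wear: 0.237 × 0.60 × 0.55 = 0.07821
  sensor drift: 0.106 × 0.13 × 0.48 = 0.0066144
  control-valve sticking: 0.114 × 0.14 × 0.74 = 0.01181
Normalizing constant Z = 0.06683 + 0.094905 + 0.07821 + 0.0066144 + 0.01181 = 0.25837.
P(bearing wear | evidence) = 0.07821 / 0.25837 ≈ 0.303.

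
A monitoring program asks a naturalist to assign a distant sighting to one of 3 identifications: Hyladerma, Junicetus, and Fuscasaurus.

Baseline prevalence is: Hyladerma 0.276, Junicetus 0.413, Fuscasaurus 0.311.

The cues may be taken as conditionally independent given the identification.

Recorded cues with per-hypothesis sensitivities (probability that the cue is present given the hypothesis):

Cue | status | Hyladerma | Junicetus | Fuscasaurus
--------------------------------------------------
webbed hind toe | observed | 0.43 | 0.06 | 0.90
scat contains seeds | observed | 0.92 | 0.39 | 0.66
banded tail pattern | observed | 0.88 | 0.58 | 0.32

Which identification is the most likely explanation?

For each hypothesis, the unnormalized posterior weight is prior × product of the cue likelihoods:
  Hyladerma: 0.276 × 0.43 × 0.92 × 0.88 = 0.096083
  Junicetus: 0.413 × 0.06 × 0.39 × 0.58 = 0.0056052
  Fuscasaurus: 0.311 × 0.90 × 0.66 × 0.32 = 0.059115
Normalizing constant Z = 0.096083 + 0.0056052 + 0.059115 = 0.1608.
P(Hyladerma | evidence) ≈ 0.096083 / 0.1608 ≈ 0.598
P(Junicetus | evidence) ≈ 0.0056052 / 0.1608 ≈ 0.035
P(Fuscasaurus | evidence) ≈ 0.059115 / 0.1608 ≈ 0.368
The largest is 0.598, so Hyladerma is most probable.

Hyladerma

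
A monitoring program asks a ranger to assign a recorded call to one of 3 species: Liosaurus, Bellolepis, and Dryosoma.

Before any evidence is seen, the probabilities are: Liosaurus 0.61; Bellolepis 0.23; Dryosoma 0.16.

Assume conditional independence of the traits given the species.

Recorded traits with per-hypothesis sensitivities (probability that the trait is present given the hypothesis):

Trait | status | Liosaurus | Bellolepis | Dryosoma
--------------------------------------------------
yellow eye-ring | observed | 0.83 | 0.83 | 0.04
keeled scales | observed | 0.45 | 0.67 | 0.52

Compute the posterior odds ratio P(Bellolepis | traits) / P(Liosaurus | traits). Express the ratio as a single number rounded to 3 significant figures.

The normalizing constant cancels in an odds ratio, so compute prior × likelihood for the two hypotheses only:
  Bellolepis: 0.23 × 0.83 × 0.67 = 0.1279
  Liosaurus: 0.61 × 0.83 × 0.45 = 0.22783
Posterior odds = 0.1279 / 0.22783 ≈ 0.561.

0.561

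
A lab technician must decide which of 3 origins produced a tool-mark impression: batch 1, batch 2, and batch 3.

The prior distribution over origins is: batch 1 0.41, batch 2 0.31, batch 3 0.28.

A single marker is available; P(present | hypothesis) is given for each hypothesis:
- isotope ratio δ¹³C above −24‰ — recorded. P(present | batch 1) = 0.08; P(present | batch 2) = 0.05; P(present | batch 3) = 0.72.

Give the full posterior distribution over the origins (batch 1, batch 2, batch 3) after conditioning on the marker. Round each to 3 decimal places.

0.131, 0.062, 0.807

Multiply each prior by the likelihood of the marker:
  batch 1: 0.41 × 0.08 = 0.0328
  batch 2: 0.31 × 0.05 = 0.0155
  batch 3: 0.28 × 0.72 = 0.2016
Normalizing constant Z = 0.0328 + 0.0155 + 0.2016 = 0.2499.
P(batch 1 | evidence) = 0.0328 / 0.2499 ≈ 0.131
P(batch 2 | evidence) = 0.0155 / 0.2499 ≈ 0.062
P(batch 3 | evidence) = 0.2016 / 0.2499 ≈ 0.807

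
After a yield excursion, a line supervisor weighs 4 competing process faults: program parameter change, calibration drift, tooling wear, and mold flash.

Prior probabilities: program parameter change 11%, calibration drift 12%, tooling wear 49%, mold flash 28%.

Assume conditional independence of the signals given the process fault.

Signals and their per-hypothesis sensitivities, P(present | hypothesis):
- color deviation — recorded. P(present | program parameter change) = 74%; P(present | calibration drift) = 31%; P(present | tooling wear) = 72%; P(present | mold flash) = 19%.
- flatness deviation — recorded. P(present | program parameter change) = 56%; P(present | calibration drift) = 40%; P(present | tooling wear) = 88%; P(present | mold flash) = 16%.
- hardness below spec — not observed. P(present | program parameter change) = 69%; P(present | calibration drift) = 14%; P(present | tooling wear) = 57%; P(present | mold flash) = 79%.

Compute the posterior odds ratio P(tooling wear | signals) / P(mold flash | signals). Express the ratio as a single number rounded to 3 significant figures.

74.7

Posterior odds equal prior odds times the likelihood ratio; only the two competing hypotheses matter (using 1 − P(present | H) for each absent signal).
  tooling wear: 0.49 × 0.72 × 0.88 × (1 − 0.57) = 0.1335
  mold flash: 0.28 × 0.19 × 0.16 × (1 − 0.79) = 0.0017875
Posterior odds = 0.1335 / 0.0017875 ≈ 74.7.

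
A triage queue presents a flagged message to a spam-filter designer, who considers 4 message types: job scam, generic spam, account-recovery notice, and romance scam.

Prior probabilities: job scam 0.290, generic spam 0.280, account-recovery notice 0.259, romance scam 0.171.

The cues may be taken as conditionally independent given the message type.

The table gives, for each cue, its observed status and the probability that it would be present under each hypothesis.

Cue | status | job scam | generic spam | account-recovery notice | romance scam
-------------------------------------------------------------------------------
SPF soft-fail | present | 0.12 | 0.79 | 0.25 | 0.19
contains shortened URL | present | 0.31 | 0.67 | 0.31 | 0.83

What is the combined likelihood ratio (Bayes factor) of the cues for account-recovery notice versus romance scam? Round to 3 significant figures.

Joint likelihood of the cue pattern under each hypothesis:
  account-recovery notice: 0.25 × 0.31 = 0.0775
  romance scam: 0.19 × 0.83 = 0.1577
Bayes factor = 0.0775 / 0.1577 ≈ 0.491

0.491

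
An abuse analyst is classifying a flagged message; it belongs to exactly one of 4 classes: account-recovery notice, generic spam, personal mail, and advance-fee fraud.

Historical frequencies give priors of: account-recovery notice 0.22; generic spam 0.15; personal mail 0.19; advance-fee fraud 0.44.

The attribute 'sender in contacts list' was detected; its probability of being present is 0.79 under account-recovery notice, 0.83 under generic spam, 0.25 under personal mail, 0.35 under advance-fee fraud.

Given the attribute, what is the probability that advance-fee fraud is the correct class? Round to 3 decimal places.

For each hypothesis, the unnormalized posterior weight is prior × likelihood:
  account-recovery notice: 0.22 × 0.79 = 0.1738
  generic spam: 0.15 × 0.83 = 0.1245
  personal mail: 0.19 × 0.25 = 0.0475
  advance-fee fraud: 0.44 × 0.35 = 0.154
Marginal likelihood of the evidence = 0.4998.
P(advance-fee fraud | evidence) = 0.154 / 0.4998 ≈ 0.308.

0.308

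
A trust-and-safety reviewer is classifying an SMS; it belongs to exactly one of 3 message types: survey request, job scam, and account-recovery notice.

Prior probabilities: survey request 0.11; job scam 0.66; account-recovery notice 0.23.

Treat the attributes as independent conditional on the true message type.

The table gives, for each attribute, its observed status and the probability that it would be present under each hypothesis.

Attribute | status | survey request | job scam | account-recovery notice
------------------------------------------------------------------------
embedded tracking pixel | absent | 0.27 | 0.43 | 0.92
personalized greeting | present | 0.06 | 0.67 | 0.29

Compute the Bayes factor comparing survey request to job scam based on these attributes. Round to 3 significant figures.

0.115

Take the product of per-attribute likelihoods under each hypothesis (using 1 − P(present | H) for each absent attribute), then divide.
  survey request: (1 − 0.27) × 0.06 = 0.0438
  job scam: (1 − 0.43) × 0.67 = 0.3819
Bayes factor = 0.0438 / 0.3819 ≈ 0.115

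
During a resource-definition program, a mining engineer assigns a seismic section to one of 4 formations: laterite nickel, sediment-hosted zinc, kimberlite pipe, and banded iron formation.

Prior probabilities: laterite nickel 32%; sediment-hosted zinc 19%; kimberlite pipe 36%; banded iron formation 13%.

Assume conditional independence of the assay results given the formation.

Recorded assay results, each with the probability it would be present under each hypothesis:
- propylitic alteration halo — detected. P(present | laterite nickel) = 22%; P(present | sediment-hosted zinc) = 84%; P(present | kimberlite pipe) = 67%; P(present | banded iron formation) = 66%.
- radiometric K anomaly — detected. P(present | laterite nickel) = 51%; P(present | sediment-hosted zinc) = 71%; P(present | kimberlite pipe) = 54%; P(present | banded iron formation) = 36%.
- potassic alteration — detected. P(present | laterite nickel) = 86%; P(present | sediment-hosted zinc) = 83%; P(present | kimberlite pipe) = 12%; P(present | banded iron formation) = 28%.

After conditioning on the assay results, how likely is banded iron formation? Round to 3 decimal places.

0.058

By Bayes' rule with conditional independence, the unnormalized weight for each hypothesis is prior × ∏ likelihoods:
  laterite nickel: 0.32 × 0.22 × 0.51 × 0.86 = 0.030877
  sediment-hosted zinc: 0.19 × 0.84 × 0.71 × 0.83 = 0.094052
  kimberlite pipe: 0.36 × 0.67 × 0.54 × 0.12 = 0.01563
  banded iron formation: 0.13 × 0.66 × 0.36 × 0.28 = 0.0086486
Marginal likelihood of the evidence = 0.14921.
P(banded iron formation | evidence) = 0.0086486 / 0.14921 ≈ 0.058.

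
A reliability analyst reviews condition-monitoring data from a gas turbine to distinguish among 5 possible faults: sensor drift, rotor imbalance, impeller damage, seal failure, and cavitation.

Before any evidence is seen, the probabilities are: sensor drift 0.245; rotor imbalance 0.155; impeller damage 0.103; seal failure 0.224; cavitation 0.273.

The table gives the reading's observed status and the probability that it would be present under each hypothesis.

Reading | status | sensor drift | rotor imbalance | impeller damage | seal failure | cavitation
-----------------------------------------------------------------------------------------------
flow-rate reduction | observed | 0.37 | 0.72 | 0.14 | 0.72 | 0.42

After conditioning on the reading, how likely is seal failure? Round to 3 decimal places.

0.327

Multiply each prior by the likelihood of the reading:
  sensor drift: 0.245 × 0.37 = 0.09065
  rotor imbalance: 0.155 × 0.72 = 0.1116
  impeller damage: 0.103 × 0.14 = 0.01442
  seal failure: 0.224 × 0.72 = 0.16128
  cavitation: 0.273 × 0.42 = 0.11466
Marginal likelihood of the evidence = 0.49261.
P(seal failure | evidence) = 0.16128 / 0.49261 ≈ 0.327.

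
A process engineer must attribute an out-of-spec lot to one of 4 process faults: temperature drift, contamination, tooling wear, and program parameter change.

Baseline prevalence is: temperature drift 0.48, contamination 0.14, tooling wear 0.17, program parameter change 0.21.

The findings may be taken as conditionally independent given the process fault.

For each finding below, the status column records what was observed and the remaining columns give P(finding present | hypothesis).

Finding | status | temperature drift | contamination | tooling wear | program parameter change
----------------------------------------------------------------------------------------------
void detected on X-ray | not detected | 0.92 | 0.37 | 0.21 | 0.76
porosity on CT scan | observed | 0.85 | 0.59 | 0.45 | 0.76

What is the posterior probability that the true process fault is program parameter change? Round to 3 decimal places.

0.209

By Bayes' rule with conditional independence, the unnormalized weight for each hypothesis is prior × ∏ likelihoods (using 1 − P(present | H) for each absent finding):
  temperature drift: 0.48 × (1 − 0.92) × 0.85 = 0.03264
  contamination: 0.14 × (1 − 0.37) × 0.59 = 0.052038
  tooling wear: 0.17 × (1 − 0.21) × 0.45 = 0.060435
  program parameter change: 0.21 × (1 − 0.76) × 0.76 = 0.038304
Normalizing constant Z = 0.03264 + 0.052038 + 0.060435 + 0.038304 = 0.18342.
P(program parameter change | evidence) = 0.038304 / 0.18342 ≈ 0.209.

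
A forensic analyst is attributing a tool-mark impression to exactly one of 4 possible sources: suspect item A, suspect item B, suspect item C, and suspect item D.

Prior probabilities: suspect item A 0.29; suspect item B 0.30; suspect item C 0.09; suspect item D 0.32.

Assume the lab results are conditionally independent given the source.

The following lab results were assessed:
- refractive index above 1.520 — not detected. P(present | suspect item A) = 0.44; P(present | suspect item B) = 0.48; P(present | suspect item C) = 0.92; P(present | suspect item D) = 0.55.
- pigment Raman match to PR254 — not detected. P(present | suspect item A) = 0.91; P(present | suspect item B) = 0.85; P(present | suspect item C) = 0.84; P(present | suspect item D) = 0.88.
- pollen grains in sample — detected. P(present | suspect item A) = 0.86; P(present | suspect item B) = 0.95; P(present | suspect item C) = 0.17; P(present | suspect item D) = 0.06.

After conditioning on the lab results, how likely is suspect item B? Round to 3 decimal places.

0.617

Multiply each prior by the joint likelihood of the lab result pattern (using 1 − P(present | H) for each absent lab result):
  suspect item A: 0.29 × (1 − 0.44) × (1 − 0.91) × 0.86 = 0.01257
  suspect item B: 0.30 × (1 − 0.48) × (1 − 0.85) × 0.95 = 0.02223
  suspect item C: 0.09 × (1 − 0.92) × (1 − 0.84) × 0.17 = 0.00019584
  suspect item D: 0.32 × (1 − 0.55) × (1 − 0.88) × 0.06 = 0.0010368
Marginal likelihood of the evidence = 0.036032.
P(suspect item B | evidence) = 0.02223 / 0.036032 ≈ 0.617.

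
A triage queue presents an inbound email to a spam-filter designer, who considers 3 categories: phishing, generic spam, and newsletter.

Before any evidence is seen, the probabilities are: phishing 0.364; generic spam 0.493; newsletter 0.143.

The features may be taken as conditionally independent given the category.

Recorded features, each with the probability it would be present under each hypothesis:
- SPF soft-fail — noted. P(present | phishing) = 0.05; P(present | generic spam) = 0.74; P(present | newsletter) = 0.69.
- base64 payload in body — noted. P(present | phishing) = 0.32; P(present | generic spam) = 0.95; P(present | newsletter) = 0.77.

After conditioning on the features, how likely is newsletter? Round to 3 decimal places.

Multiply each prior by the joint likelihood of the feature pattern:
  phishing: 0.364 × 0.05 × 0.32 = 0.005824
  generic spam: 0.493 × 0.74 × 0.95 = 0.34658
  newsletter: 0.143 × 0.69 × 0.77 = 0.075976
Normalizing constant Z = 0.005824 + 0.34658 + 0.075976 = 0.42838.
P(newsletter | evidence) = 0.075976 / 0.42838 ≈ 0.177.

0.177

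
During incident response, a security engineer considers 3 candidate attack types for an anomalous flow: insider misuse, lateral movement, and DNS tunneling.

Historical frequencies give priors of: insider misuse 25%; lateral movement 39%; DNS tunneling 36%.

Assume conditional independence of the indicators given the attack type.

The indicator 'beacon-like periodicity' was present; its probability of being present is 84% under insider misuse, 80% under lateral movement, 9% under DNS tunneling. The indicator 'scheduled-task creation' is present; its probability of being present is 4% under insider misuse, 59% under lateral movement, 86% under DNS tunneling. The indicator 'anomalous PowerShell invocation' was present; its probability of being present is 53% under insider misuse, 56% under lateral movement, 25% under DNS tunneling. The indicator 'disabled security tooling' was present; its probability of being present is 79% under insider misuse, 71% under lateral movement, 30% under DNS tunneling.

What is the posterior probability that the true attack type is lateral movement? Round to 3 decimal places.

0.929

For each hypothesis, the unnormalized posterior weight is prior × product of the indicator likelihoods:
  insider misuse: 0.25 × 0.84 × 0.04 × 0.53 × 0.79 = 0.0035171
  lateral movement: 0.39 × 0.80 × 0.59 × 0.56 × 0.71 = 0.07319
  DNS tunneling: 0.36 × 0.09 × 0.86 × 0.25 × 0.30 = 0.0020898
Normalizing constant Z = 0.0035171 + 0.07319 + 0.0020898 = 0.078797.
P(lateral movement | evidence) = 0.07319 / 0.078797 ≈ 0.929.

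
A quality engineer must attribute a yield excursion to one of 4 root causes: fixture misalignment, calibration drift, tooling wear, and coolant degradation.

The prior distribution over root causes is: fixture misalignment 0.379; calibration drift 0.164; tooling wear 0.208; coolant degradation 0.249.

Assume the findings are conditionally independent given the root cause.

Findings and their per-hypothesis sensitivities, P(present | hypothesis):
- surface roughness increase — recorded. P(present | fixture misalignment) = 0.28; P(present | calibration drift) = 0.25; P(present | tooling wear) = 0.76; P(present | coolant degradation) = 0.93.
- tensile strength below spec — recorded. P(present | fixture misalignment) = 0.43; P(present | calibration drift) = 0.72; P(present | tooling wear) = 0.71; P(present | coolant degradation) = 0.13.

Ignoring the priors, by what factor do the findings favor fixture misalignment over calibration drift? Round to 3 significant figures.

Take the product of per-finding likelihoods under each hypothesis, then divide.
  fixture misalignment: 0.28 × 0.43 = 0.1204
  calibration drift: 0.25 × 0.72 = 0.18
Bayes factor = 0.1204 / 0.18 ≈ 0.669

0.669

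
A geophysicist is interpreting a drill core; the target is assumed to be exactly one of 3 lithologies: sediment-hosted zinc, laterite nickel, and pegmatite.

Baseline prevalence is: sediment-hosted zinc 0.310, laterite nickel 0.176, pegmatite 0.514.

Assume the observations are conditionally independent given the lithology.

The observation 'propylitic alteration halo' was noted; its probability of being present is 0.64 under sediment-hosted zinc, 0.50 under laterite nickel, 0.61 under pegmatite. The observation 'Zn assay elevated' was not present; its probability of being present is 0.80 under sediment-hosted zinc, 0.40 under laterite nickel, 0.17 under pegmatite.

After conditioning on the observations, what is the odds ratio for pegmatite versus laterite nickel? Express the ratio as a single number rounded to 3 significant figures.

The normalizing constant cancels in an odds ratio, so compute prior × likelihood for the two hypotheses only (using 1 − P(present | H) for each absent observation):
  pegmatite: 0.514 × 0.61 × (1 − 0.17) = 0.26024
  laterite nickel: 0.176 × 0.50 × (1 − 0.40) = 0.0528
Odds(pegmatite : laterite nickel) = 0.26024 / 0.0528 ≈ 4.93.

4.93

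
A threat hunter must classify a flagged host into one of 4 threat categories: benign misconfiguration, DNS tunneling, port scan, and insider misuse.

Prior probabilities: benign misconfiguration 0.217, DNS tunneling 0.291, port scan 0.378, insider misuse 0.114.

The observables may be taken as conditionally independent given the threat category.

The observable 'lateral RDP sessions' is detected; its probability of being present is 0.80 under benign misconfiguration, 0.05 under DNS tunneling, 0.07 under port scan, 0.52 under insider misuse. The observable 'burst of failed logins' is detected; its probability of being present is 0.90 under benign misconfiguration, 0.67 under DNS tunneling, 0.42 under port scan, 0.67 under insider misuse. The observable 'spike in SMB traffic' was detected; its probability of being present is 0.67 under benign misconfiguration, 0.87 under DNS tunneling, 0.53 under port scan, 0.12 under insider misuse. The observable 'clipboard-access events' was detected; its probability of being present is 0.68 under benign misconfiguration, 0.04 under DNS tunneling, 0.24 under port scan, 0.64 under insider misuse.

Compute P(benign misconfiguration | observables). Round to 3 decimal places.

By Bayes' rule with conditional independence, the unnormalized weight for each hypothesis is prior × ∏ likelihoods:
  benign misconfiguration: 0.217 × 0.80 × 0.90 × 0.67 × 0.68 = 0.071183
  DNS tunneling: 0.291 × 0.05 × 0.67 × 0.87 × 0.04 = 0.00033925
  port scan: 0.378 × 0.07 × 0.42 × 0.53 × 0.24 = 0.0014136
  insider misuse: 0.114 × 0.52 × 0.67 × 0.12 × 0.64 = 0.0030503
Marginal likelihood of the evidence = 0.075986.
P(benign misconfiguration | evidence) = 0.071183 / 0.075986 ≈ 0.937.

0.937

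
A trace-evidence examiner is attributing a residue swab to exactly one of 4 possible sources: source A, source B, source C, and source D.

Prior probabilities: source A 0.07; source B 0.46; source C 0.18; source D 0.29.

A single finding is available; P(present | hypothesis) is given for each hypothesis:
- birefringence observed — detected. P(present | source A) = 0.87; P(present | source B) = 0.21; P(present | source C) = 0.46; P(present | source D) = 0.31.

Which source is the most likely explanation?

By Bayes' rule, the unnormalized weight for each hypothesis is prior × likelihood:
  source A: 0.07 × 0.87 = 0.0609
  source B: 0.46 × 0.21 = 0.0966
  source C: 0.18 × 0.46 = 0.0828
  source D: 0.29 × 0.31 = 0.0899
The unnormalized weights sum to 0.3302.
P(source A | evidence) ≈ 0.0609 / 0.3302 ≈ 0.184
P(source B | evidence) ≈ 0.0966 / 0.3302 ≈ 0.293
P(source C | evidence) ≈ 0.0828 / 0.3302 ≈ 0.251
P(source D | evidence) ≈ 0.0899 / 0.3302 ≈ 0.272
The largest is 0.293, so source B is most probable.

source B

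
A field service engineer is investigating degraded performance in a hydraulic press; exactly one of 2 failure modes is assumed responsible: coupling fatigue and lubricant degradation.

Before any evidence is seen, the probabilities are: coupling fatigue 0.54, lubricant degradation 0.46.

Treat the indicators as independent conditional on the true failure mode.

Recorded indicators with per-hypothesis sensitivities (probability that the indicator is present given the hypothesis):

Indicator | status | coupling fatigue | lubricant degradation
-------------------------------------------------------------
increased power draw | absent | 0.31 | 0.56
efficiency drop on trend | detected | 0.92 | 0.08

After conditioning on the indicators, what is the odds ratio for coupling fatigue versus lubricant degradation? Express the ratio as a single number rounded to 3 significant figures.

21.2

Posterior odds equal prior odds times the likelihood ratio; only the two competing hypotheses matter (using 1 − P(present | H) for each absent indicator).
  coupling fatigue: 0.54 × (1 − 0.31) × 0.92 = 0.34279
  lubricant degradation: 0.46 × (1 − 0.56) × 0.08 = 0.016192
Odds(coupling fatigue : lubricant degradation) = 0.34279 / 0.016192 ≈ 21.2.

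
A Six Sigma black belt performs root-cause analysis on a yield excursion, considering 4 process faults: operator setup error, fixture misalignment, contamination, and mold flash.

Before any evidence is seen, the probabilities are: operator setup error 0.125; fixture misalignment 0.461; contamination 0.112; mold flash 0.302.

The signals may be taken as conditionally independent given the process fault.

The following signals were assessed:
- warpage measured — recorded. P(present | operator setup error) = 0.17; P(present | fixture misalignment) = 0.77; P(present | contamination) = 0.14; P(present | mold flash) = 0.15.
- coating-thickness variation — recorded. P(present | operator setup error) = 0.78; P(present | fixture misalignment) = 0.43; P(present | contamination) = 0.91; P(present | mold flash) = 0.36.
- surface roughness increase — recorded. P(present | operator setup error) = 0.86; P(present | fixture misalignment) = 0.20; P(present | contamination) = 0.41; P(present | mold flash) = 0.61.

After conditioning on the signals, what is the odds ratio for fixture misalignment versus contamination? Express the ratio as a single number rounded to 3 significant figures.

5.22

Posterior odds equal prior odds times the likelihood ratio; only the two competing hypotheses matter.
  fixture misalignment: 0.461 × 0.77 × 0.43 × 0.20 = 0.030527
  contamination: 0.112 × 0.14 × 0.91 × 0.41 = 0.0058502
Posterior odds = 0.030527 / 0.0058502 ≈ 5.22.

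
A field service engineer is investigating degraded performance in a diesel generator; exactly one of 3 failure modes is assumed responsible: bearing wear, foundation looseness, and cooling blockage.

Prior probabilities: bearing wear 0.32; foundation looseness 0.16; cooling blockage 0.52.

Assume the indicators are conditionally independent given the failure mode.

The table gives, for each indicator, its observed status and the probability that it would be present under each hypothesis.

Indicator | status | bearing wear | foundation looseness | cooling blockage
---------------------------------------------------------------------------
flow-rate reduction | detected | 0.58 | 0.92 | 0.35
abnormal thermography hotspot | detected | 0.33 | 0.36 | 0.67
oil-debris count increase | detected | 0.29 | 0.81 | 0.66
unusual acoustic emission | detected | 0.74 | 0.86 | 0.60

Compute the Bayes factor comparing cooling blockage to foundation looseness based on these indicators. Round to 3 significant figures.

0.402

The Bayes factor is the ratio of the joint likelihoods of the indicator pattern under the two hypotheses.
  cooling blockage: 0.35 × 0.67 × 0.66 × 0.60 = 0.092862
  foundation looseness: 0.92 × 0.36 × 0.81 × 0.86 = 0.23071
Bayes factor = 0.092862 / 0.23071 ≈ 0.402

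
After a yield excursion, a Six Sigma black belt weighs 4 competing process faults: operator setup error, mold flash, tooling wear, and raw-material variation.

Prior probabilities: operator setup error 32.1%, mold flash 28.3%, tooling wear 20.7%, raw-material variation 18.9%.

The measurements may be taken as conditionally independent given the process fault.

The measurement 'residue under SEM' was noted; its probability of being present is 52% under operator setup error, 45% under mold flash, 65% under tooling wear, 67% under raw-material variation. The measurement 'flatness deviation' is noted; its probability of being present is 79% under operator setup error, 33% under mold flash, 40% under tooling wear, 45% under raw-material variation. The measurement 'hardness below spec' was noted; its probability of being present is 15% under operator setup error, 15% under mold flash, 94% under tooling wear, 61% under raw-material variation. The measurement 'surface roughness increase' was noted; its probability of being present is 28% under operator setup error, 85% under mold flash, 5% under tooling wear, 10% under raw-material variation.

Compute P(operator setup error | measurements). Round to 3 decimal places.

0.328

Multiply each prior by the joint likelihood of the measurement pattern:
  operator setup error: 0.321 × 0.52 × 0.79 × 0.15 × 0.28 = 0.0055384
  mold flash: 0.283 × 0.45 × 0.33 × 0.15 × 0.85 = 0.0053583
  tooling wear: 0.207 × 0.65 × 0.40 × 0.94 × 0.05 = 0.0025295
  raw-material variation: 0.189 × 0.67 × 0.45 × 0.61 × 0.10 = 0.003476
The unnormalized weights sum to 0.016902.
P(operator setup error | evidence) = 0.0055384 / 0.016902 ≈ 0.328.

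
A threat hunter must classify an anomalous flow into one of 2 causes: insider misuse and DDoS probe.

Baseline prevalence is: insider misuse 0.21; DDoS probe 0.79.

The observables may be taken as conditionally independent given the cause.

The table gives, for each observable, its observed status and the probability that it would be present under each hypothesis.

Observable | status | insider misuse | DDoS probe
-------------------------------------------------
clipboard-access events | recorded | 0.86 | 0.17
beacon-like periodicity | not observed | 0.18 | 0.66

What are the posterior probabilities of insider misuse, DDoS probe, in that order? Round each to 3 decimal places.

0.764, 0.236

By Bayes' rule with conditional independence, the unnormalized weight for each hypothesis is prior × ∏ likelihoods (using 1 − P(present | H) for each absent observable):
  insider misuse: 0.21 × 0.86 × (1 − 0.18) = 0.14809
  DDoS probe: 0.79 × 0.17 × (1 − 0.66) = 0.045662
Normalizing constant Z = 0.14809 + 0.045662 = 0.19375.
P(insider misuse | evidence) = 0.14809 / 0.19375 ≈ 0.764
P(DDoS probe | evidence) = 0.045662 / 0.19375 ≈ 0.236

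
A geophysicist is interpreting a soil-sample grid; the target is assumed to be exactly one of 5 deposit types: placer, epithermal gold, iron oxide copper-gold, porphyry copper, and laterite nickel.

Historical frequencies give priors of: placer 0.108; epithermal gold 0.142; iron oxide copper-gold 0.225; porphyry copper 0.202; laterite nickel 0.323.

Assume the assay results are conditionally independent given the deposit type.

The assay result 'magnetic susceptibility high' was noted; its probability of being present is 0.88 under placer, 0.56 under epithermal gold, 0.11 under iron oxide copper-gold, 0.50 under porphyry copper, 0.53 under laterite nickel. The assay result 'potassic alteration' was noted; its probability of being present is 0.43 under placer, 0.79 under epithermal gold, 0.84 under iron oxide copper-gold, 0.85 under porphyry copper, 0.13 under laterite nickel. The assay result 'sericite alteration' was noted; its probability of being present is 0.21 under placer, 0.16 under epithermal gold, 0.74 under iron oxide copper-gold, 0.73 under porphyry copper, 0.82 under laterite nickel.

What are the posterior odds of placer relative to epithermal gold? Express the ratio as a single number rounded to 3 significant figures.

0.854

The normalizing constant cancels in an odds ratio, so compute prior × likelihood for the two hypotheses only:
  placer: 0.108 × 0.88 × 0.43 × 0.21 = 0.0085821
  epithermal gold: 0.142 × 0.56 × 0.79 × 0.16 = 0.010051
Odds(placer : epithermal gold) = 0.0085821 / 0.010051 ≈ 0.854.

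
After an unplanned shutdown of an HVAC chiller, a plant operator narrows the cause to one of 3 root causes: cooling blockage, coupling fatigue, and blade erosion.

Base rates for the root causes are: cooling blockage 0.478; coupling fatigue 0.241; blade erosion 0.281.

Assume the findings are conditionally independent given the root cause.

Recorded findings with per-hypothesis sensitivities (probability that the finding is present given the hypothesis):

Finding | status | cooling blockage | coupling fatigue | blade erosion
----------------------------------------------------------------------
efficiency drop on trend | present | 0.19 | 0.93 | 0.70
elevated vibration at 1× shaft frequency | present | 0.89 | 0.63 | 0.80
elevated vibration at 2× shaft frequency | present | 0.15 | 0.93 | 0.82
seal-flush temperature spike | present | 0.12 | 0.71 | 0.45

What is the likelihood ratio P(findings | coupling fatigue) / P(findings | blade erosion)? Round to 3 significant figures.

1.87

The Bayes factor is the ratio of the joint likelihoods of the evidence pattern under the two hypotheses.
  coupling fatigue: 0.93 × 0.63 × 0.93 × 0.71 = 0.38687
  blade erosion: 0.70 × 0.80 × 0.82 × 0.45 = 0.20664
Bayes factor = 0.38687 / 0.20664 ≈ 1.87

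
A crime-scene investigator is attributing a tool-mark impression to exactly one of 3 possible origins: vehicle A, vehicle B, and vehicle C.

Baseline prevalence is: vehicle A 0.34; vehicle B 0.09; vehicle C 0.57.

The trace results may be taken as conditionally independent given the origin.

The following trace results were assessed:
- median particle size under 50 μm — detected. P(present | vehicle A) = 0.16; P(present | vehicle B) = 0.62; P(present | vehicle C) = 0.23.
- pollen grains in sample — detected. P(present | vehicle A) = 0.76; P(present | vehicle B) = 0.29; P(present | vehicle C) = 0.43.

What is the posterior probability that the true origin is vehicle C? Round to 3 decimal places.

By Bayes' rule with conditional independence, the unnormalized weight for each hypothesis is prior × ∏ likelihoods:
  vehicle A: 0.34 × 0.16 × 0.76 = 0.041344
  vehicle B: 0.09 × 0.62 × 0.29 = 0.016182
  vehicle C: 0.57 × 0.23 × 0.43 = 0.056373
The unnormalized weights sum to 0.1139.
P(vehicle C | evidence) = 0.056373 / 0.1139 ≈ 0.495.

0.495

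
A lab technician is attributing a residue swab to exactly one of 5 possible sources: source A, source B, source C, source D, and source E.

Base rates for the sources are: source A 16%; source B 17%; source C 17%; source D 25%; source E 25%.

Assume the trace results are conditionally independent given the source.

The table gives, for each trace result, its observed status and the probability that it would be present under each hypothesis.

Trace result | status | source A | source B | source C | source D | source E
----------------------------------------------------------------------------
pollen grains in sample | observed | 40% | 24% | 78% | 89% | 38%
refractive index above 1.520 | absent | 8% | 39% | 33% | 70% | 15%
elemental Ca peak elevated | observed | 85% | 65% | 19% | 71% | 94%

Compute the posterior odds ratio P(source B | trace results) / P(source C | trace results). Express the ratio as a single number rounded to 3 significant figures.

0.958

The normalizing constant cancels in an odds ratio, so compute prior × likelihood for the two hypotheses only (using 1 − P(present | H) for each absent trace result):
  source B: 0.17 × 0.24 × (1 − 0.39) × 0.65 = 0.016177
  source C: 0.17 × 0.78 × (1 − 0.33) × 0.19 = 0.01688
Posterior odds = 0.016177 / 0.01688 ≈ 0.958.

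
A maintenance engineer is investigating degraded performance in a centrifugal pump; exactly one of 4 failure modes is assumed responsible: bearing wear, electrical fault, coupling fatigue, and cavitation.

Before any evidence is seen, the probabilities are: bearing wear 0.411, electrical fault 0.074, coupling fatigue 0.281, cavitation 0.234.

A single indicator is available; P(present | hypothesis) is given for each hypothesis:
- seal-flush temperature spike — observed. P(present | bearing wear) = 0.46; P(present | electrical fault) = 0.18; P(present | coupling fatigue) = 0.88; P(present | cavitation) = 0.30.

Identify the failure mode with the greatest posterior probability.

By Bayes' rule, the unnormalized weight for each hypothesis is prior × likelihood:
  bearing wear: 0.411 × 0.46 = 0.18906
  electrical fault: 0.074 × 0.18 = 0.01332
  coupling fatigue: 0.281 × 0.88 = 0.24728
  cavitation: 0.234 × 0.30 = 0.0702
Normalizing constant Z = 0.18906 + 0.01332 + 0.24728 + 0.0702 = 0.51986.
P(bearing wear | evidence) ≈ 0.18906 / 0.51986 ≈ 0.364
P(electrical fault | evidence) ≈ 0.01332 / 0.51986 ≈ 0.026
P(coupling fatigue | evidence) ≈ 0.24728 / 0.51986 ≈ 0.476
P(cavitation | evidence) ≈ 0.0702 / 0.51986 ≈ 0.135
The largest is 0.476, so coupling fatigue is most probable.

coupling fatigue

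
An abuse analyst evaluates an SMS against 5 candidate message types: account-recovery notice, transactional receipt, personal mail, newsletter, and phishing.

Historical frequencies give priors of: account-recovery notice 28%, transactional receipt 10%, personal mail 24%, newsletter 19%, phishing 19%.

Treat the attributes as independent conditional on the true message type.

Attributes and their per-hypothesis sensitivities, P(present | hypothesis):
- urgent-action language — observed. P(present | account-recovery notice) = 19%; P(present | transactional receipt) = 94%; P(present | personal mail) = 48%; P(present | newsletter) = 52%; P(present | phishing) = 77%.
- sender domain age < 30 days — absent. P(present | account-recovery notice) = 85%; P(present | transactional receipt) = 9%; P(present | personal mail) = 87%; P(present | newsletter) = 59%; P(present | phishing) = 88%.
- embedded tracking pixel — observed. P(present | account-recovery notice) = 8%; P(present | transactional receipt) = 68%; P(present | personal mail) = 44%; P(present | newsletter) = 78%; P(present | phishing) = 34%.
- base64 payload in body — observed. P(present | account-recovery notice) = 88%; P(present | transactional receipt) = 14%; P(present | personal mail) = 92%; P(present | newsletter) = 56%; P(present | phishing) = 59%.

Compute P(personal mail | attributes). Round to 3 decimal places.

For each hypothesis, the unnormalized posterior weight is prior × product of the attribute likelihoods (using 1 − P(present | H) for each absent attribute):
  account-recovery notice: 0.28 × 0.19 × (1 − 0.85) × 0.08 × 0.88 = 0.00056179
  transactional receipt: 0.10 × 0.94 × (1 − 0.09) × 0.68 × 0.14 = 0.0081434
  personal mail: 0.24 × 0.48 × (1 − 0.87) × 0.44 × 0.92 = 0.0060623
  newsletter: 0.19 × 0.52 × (1 − 0.59) × 0.78 × 0.56 = 0.017694
  phishing: 0.19 × 0.77 × (1 − 0.88) × 0.34 × 0.59 = 0.0035217
Marginal likelihood of the evidence = 0.035983.
P(personal mail | evidence) = 0.0060623 / 0.035983 ≈ 0.168.

0.168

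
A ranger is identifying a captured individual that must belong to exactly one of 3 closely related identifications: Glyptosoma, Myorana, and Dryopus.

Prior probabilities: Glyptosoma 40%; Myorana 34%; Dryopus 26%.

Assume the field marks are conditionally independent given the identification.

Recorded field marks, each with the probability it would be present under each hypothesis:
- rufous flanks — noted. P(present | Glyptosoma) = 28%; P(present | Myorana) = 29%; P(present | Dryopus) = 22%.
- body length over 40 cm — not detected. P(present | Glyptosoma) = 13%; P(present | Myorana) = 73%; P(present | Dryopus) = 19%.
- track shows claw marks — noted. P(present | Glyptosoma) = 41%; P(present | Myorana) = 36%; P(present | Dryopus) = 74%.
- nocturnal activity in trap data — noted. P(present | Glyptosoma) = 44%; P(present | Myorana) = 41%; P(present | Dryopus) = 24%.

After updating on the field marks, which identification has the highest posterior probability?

By Bayes' rule with conditional independence, the unnormalized weight for each hypothesis is prior × ∏ likelihoods (using 1 − P(present | H) for each absent field mark):
  Glyptosoma: 0.40 × 0.28 × (1 − 0.13) × 0.41 × 0.44 = 0.017578
  Myorana: 0.34 × 0.29 × (1 − 0.73) × 0.36 × 0.41 = 0.0039294
  Dryopus: 0.26 × 0.22 × (1 − 0.19) × 0.74 × 0.24 = 0.0082286
Normalizing constant Z = 0.017578 + 0.0039294 + 0.0082286 = 0.029736.
P(Glyptosoma | evidence) ≈ 0.017578 / 0.029736 ≈ 0.591
P(Myorana | evidence) ≈ 0.0039294 / 0.029736 ≈ 0.132
P(Dryopus | evidence) ≈ 0.0082286 / 0.029736 ≈ 0.277
The largest is 0.591, so Glyptosoma is most probable.

Glyptosoma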